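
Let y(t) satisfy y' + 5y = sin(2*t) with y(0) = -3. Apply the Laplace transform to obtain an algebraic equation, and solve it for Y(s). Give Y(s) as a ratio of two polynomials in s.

Transform both sides with L{·}.
Using L{y'} = sY - y(0) = sY - (-3), the left side becomes (s + 5)Y - (-3).
The right side is L{sin(2*t)} = 2/(s^2 + 4).
So (s + 5)Y = 2/(s^2 + 4) + (-3).
Solve for Y(s) and write it as one ratio of polynomials.

Y(s) = (-3*s^2 - 10)/(s^3 + 5*s^2 + 4*s + 20)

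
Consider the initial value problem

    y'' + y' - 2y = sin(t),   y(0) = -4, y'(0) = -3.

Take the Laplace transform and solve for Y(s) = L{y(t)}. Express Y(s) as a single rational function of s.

Y(s) = (-4*s^3 - 7*s^2 - 4*s - 6)/(s^4 + s^3 - s^2 + s - 2)

Laplace-transform each side.
The derivative rules (L{y''} = s^2 Y - s·y(0) - y'(0) and L{y'} = sY - y(0), with y(0) = -4, y'(0) = -3) turn the left side into (s^2 + s - 2)Y - (-4*s - 7).
The right side is L{sin(t)} = 1/(s^2 + 1).
So (s^2 + s - 2)Y = 1/(s^2 + 1) + (-4*s - 7).
Solve for Y(s) and write it as one ratio of polynomials.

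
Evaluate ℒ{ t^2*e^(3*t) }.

L{e^(3t)} = 1/(s - 3).
Then apply L{t^2·g(t)} = (-1)^2 d^2/ds^2[G(s)] with G(s) = 1/(s - 3):
differentiating 2 times and applying the sign gives 2/(s - 3)^3.

2/(s - 3)^3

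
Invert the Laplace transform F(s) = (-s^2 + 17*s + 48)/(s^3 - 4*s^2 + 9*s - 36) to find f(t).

f(t) = 4*exp(4*t) - sin(3*t) - 5*cos(3*t)

Factor the denominator: s^3 - 4*s^2 + 9*s - 36 = (s - 4)*(s^2 + 9).
Partial fraction decomposition gives [4/(s - 4)] + [-5*s/(s^2 + 9)] + [-3/(s^2 + 9)].
Invert each term: 4/(s - 4) ↔ 4e^(4t); -5·s/(s^2 + 9) ↔ -5cos(3t); -1·3/(s^2 + 9) ↔ -sin(3t).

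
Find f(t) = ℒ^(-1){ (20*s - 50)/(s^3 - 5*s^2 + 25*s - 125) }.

Factor the denominator: s^3 - 5*s^2 + 25*s - 125 = (s - 5)*(s^2 + 25).
Partial fraction decomposition gives [1/(s - 5)] + [-s/(s^2 + 25)] + [15/(s^2 + 25)].
Invert each term: 1/(s - 5) ↔ e^(5t); -1·s/(s^2 + 25) ↔ -cos(5t); 3·5/(s^2 + 25) ↔ 3sin(5t).

f(t) = exp(5*t) + 3*sin(5*t) - cos(5*t)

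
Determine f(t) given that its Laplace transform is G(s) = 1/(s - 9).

Since L{e^(9t)} = 1/(s - 9), the inverse is exp(9*t).

f(t) = exp(9*t)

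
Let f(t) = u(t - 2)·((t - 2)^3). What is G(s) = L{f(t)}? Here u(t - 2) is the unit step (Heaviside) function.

By the second shifting theorem, L{u(t - c)·g(t - c)} = e^(-cs)·H(s) with c = 2 and H(s) = L{g(t)}.
L{t^3} = 3!/s^4 = 6/s^4.

G(s) = 6*exp(-2*s)/s^4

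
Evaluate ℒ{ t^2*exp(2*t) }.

2/(s - 2)^3

L{e^(2t)} = 1/(s - 2).
Then apply L{t^2·g(t)} = (-1)^2 d^2/ds^2[G(s)] with G(s) = 1/(s - 2):
differentiating 2 times and applying the sign gives 2/(s - 2)^3.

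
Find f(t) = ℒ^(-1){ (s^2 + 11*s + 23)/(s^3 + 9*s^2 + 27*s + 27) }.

Factor the denominator: s^3 + 9*s^2 + 27*s + 27 = (s + 3)^3.
Partial fraction decomposition gives [1/(s + 3)] + [5/(s + 3)^2] + [-1/(s + 3)^3].
Invert each term: 1/(s + 3) ↔ e^(-3t); 5/(s + 3)^2 ↔ 5t·e^(-3t); -1/(s + 3)^3 ↔ (-1/2)t^2·e^(-3t).

f(t) = -t^2*exp(-3*t)/2 + 5*t*exp(-3*t) + exp(-3*t)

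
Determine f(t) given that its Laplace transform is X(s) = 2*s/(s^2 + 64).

f(t) = 2*cos(8*t)

Since L{cos(8t)} = s/(s^2 + 64), the inverse is cos(8*t), scaled by 2.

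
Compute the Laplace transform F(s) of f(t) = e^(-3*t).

L{e^(-3t)} = 1/(s + 3).

F(s) = 1/(s + 3)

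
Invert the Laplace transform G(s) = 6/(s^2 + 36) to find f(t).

f(t) = sin(6*t)

Since L{sin(6t)} = 6/(s^2 + 36), the inverse is sin(6*t).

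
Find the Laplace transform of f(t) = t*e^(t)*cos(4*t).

(s - 5)*(s + 3)/(s^2 - 2*s + 17)^2

L{cos(4t)} = s/(s^2 + 16).
Multiplying by e^(t) shifts s → s - 1, so L{e^(t)*cos(4*t)} = (s - 1)/((s - 1)^2 + 16).
Then apply L{t·g(t)} = -d/ds[H(s)] with H(s) = (s - 1)/((s - 1)^2 + 16):
differentiating 1 time and applying the sign gives (s - 5)*(s + 3)/(s^2 - 2*s + 17)^2.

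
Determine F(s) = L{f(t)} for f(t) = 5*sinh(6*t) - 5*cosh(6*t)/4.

By linearity of the Laplace transform, transform each term separately.
(-5/4)·[L{cosh(6t)} = s/(s^2 - 36)]; (5)·[L{sinh(6t)} = 6/(s^2 - 36)].

F(s) = -5*s/(4*(s^2 - 36)) + 30/(s^2 - 36)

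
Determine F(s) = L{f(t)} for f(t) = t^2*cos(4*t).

F(s) = 2*s*(s^2 - 48)/(s^2 + 16)^3

L{cos(4t)} = s/(s^2 + 16).
Then apply L{t^2·g(t)} = (-1)^2 d^2/ds^2[G(s)] with G(s) = s/(s^2 + 16):
differentiating 2 times and applying the sign gives 2*s*(s^2 - 48)/(s^2 + 16)^3.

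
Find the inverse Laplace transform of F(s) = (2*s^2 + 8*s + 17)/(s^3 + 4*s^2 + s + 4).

Factor the denominator: s^3 + 4*s^2 + s + 4 = (s + 4)*(s^2 + 1).
Partial fraction decomposition gives [1/(s + 4)] + [s/(s^2 + 1)] + [4/(s^2 + 1)].
Invert each term: 1/(s + 4) ↔ e^(-4t); 1·s/(s^2 + 1) ↔ cos(t); 4·1/(s^2 + 1) ↔ 4sin(t).

4*sin(t) + cos(t) + exp(-4*t)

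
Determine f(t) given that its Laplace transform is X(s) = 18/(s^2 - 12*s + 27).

Rewrite the denominator: s^2 - 12*s + 27 = (s - 6)^2 - 9.
The form in (s - 6) signals a first-shifting-theorem factor e^(6t).
Since L{sinh(3t)} = 3/(s^2 - 9), the inverse is exp(6*t)*sinh(3*t), scaled by 6.

f(t) = 6*exp(6*t)*sinh(3*t)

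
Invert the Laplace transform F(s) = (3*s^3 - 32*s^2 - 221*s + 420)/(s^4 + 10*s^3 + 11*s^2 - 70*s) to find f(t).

f(t) = -exp(2*t) - 6 + 5*exp(-5*t) + 5*exp(-7*t)

Factor the denominator: s^4 + 10*s^3 + 11*s^2 - 70*s = s*(s - 2)*(s + 5)*(s + 7).
Partial fraction decomposition gives [5/(s + 5)] + [-6/s] + [-1/(s - 2)] + [5/(s + 7)].
Invert each term: 5/(s + 5) ↔ 5e^(-5t); -6/(s - 0) ↔ -6e^(0t); -1/(s - 2) ↔ -e^(2t); 5/(s + 7) ↔ 5e^(-7t).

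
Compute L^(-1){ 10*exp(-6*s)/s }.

Heaviside(t - 6)*(10)

The factor e^(-6s) signals a time shift by c = 6 (second shifting theorem).
L{10} = 10/s, so L^-1{10/s} = 10.
Hence the inverse is u(t - 6) times that function evaluated at t - 6.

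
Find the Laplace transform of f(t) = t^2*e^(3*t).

L{e^(3t)} = 1/(s - 3).
Then apply L{t^2·g(t)} = (-1)^2 d^2/ds^2[G(s)] with G(s) = 1/(s - 3):
differentiating 2 times and applying the sign gives 2/(s - 3)^3.

2/(s - 3)^3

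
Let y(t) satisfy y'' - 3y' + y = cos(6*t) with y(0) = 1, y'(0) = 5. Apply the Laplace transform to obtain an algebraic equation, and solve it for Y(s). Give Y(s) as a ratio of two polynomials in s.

Y(s) = (s^3 + 2*s^2 + 37*s + 72)/(s^4 - 3*s^3 + 37*s^2 - 108*s + 36)

Take the Laplace transform of both sides.
The derivative rules (L{y''} = s^2 Y - s·y(0) - y'(0) and L{y'} = sY - y(0), with y(0) = 1, y'(0) = 5) turn the left side into (s^2 - 3*s + 1)Y - (s + 2).
The right side is L{cos(6*t)} = s/(s^2 + 36).
So (s^2 - 3*s + 1)Y = s/(s^2 + 36) + (s + 2).
Divide through and combine into a single rational function.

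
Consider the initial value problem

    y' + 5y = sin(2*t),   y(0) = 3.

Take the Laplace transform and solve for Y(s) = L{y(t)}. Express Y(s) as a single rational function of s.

Y(s) = (3*s^2 + 14)/(s^3 + 5*s^2 + 4*s + 20)

Transform both sides with L{·}.
With L{y'} = sY - y(0) = sY - 3: the LHS transforms to (s + 5)Y - (3).
The right side is L{sin(2*t)} = 2/(s^2 + 4).
So (s + 5)Y = 2/(s^2 + 4) + (3).
Solve for Y(s) and write it as one ratio of polynomials.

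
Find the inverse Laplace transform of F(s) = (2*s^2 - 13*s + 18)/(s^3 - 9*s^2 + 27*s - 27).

Factor the denominator: s^3 - 9*s^2 + 27*s - 27 = (s - 3)^3.
Partial fraction decomposition gives [2/(s - 3)] + [-1/(s - 3)^2] + [-3/(s - 3)^3].
Invert each term: 2/(s - 3) ↔ 2e^(3t); -1/(s - 3)^2 ↔ -t·e^(3t); -3/(s - 3)^3 ↔ (-3/2)t^2·e^(3t).

-3*t^2*exp(3*t)/2 - t*exp(3*t) + 2*exp(3*t)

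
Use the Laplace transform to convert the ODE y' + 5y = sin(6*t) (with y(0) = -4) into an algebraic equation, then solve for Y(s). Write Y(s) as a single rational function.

Transform both sides with L{·}.
With L{y'} = sY - y(0) = sY - (-4): the LHS transforms to (s + 5)Y - (-4).
The right side is L{sin(6*t)} = 6/(s^2 + 36).
So (s + 5)Y = 6/(s^2 + 36) + (-4).
Solve for Y(s) and write it as one ratio of polynomials.

Y(s) = (-4*s^2 - 138)/(s^3 + 5*s^2 + 36*s + 180)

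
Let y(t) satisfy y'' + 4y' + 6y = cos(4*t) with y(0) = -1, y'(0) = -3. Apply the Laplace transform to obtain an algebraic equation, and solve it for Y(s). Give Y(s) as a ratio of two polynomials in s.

Laplace-transform each side.
Using L{y''} = s^2 Y - s·y(0) - y'(0) and L{y'} = sY - y(0), with y(0) = -1, y'(0) = -3, the left side becomes (s^2 + 4*s + 6)Y - (-s - 7).
The right side is L{cos(4*t)} = s/(s^2 + 16).
So (s^2 + 4*s + 6)Y = s/(s^2 + 16) + (-s - 7).
Divide through and combine into a single rational function.

Y(s) = (-s^3 - 7*s^2 - 15*s - 112)/(s^4 + 4*s^3 + 22*s^2 + 64*s + 96)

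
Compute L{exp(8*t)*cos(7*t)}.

L{cos(7t)} = s/(s^2 + 49).
By the first shifting theorem, multiplying by e^(8t) replaces s with s - 8.

(s - 8)/((s - 8)^2 + 49)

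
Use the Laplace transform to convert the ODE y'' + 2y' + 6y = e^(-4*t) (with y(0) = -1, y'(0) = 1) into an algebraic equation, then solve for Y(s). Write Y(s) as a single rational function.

Apply the Laplace transform to the equation.
Using L{y''} = s^2 Y - s·y(0) - y'(0) and L{y'} = sY - y(0), with y(0) = -1, y'(0) = 1, the left side becomes (s^2 + 2*s + 6)Y - (-s - 1).
The right side is L{e^(-4*t)} = 1/(s + 4).
So (s^2 + 2*s + 6)Y = 1/(s + 4) + (-s - 1).
Divide through and combine into a single rational function.

Y(s) = (-s^2 - 5*s - 3)/(s^3 + 6*s^2 + 14*s + 24)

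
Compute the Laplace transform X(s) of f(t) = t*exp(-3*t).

X(s) = (s + 3)^(-2)

L{e^(-3t)} = 1/(s + 3).
Then apply L{t·g(t)} = -d/ds[G(s)] with G(s) = 1/(s + 3):
differentiating 1 time and applying the sign gives (s + 3)^(-2).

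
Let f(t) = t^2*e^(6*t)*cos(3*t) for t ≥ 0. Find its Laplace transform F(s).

F(s) = 2*(s - 6)*(s^2 - 12*s + 9)/(s^2 - 12*s + 45)^3

L{cos(3t)} = s/(s^2 + 9).
Multiplying by e^(6t) shifts s → s - 6, so L{e^(6*t)*cos(3*t)} = (s - 6)/((s - 6)^2 + 9).
Then apply L{t^2·g(t)} = (-1)^2 d^2/ds^2[G(s)] with G(s) = (s - 6)/((s - 6)^2 + 9):
differentiating 2 times and applying the sign gives 2*(s - 6)*(s^2 - 12*s + 9)/(s^2 - 12*s + 45)^3.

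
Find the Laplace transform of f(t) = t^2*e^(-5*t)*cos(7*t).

L{cos(7t)} = s/(s^2 + 49).
Multiplying by e^(-5t) shifts s → s + 5, so L{e^(-5*t)*cos(7*t)} = (s + 5)/((s + 5)^2 + 49).
Then apply L{t^2·g(t)} = (-1)^2 d^2/ds^2[G(s)] with G(s) = (s + 5)/((s + 5)^2 + 49):
differentiating 2 times and applying the sign gives 2*(s + 5)*(s^2 + 10*s - 122)/(s^2 + 10*s + 74)^3.

2*(s + 5)*(s^2 + 10*s - 122)/(s^2 + 10*s + 74)^3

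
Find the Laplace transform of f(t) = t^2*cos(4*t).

2*s*(s^2 - 48)/(s^2 + 16)^3

L{cos(4t)} = s/(s^2 + 16).
Then apply L{t^2·g(t)} = (-1)^2 d^2/ds^2[G(s)] with G(s) = s/(s^2 + 16):
differentiating 2 times and applying the sign gives 2*s*(s^2 - 48)/(s^2 + 16)^3.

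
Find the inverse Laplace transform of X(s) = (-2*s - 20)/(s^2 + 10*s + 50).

-2*exp(-5*t)*sin(5*t) - 2*exp(-5*t)*cos(5*t)

Complete the square in the denominator: s^2 + 10*s + 50 = (s + 5)^2 + 5^2.
Split the numerator to match: -2*s - 20 = -2·(s + 5) - 2·5.
Invert each term: -2·(s + 5)/((s + 5)^2 + 25) ↔ -2e^(-5t)cos(5t); -2·5/((s + 5)^2 + 25) ↔ -2e^(-5t)sin(5t).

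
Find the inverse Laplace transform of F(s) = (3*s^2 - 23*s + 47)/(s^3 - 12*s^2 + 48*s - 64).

Factor the denominator: s^3 - 12*s^2 + 48*s - 64 = (s - 4)^3.
Partial fraction decomposition gives [3/(s - 4)] + [(s - 4)^(-2)] + [3/(s - 4)^3].
Invert each term: 3/(s - 4) ↔ 3e^(4t); 1/(s - 4)^2 ↔ t·e^(4t); 3/(s - 4)^3 ↔ (3/2)t^2·e^(4t).

3*t^2*exp(4*t)/2 + t*exp(4*t) + 3*exp(4*t)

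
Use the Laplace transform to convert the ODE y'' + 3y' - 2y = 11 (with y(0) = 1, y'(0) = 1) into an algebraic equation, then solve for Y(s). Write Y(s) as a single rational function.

Y(s) = (s^2 + 4*s + 11)/(s^3 + 3*s^2 - 2*s)

Take the Laplace transform of both sides.
Using L{y''} = s^2 Y - s·y(0) - y'(0) and L{y'} = sY - y(0), with y(0) = 1, y'(0) = 1, the left side becomes (s^2 + 3*s - 2)Y - (s + 4).
The right side is L{11} = 11/s.
So (s^2 + 3*s - 2)Y = 11/s + (s + 4).
Solve for Y(s) and write it as one ratio of polynomials.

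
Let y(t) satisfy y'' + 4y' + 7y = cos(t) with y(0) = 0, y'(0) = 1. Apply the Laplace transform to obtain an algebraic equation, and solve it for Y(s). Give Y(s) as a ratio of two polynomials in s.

Take the Laplace transform of both sides.
The derivative rules (L{y''} = s^2 Y - s·y(0) - y'(0) and L{y'} = sY - y(0), with y(0) = 0, y'(0) = 1) turn the left side into (s^2 + 4*s + 7)Y - (1).
The right side is L{cos(t)} = s/(s^2 + 1).
So (s^2 + 4*s + 7)Y = s/(s^2 + 1) + (1).
Divide through and combine into a single rational function.

Y(s) = (s^2 + s + 1)/(s^4 + 4*s^3 + 8*s^2 + 4*s + 7)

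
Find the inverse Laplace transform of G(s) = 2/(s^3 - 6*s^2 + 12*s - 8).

t^2*exp(2*t)

Rewrite the denominator: s^3 - 6*s^2 + 12*s - 8 = (s - 2)^3.
The form in (s - 2) signals a first-shifting-theorem factor e^(2t).
Since L{t^2} = 2!/s^3 = 2/s^3, the inverse is t^2*e^(2*t).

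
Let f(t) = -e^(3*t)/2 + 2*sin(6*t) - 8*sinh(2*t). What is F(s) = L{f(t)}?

F(s) = 12/(s^2 + 36) - 16/(s^2 - 4) - 1/(2*(s - 3))

The transform is linear, so treat each term independently.
(-1/2)·[L{e^(3t)} = 1/(s - 3)]; (-8)·[L{sinh(2t)} = 2/(s^2 - 4)]; (2)·[L{sin(6t)} = 6/(s^2 + 36)].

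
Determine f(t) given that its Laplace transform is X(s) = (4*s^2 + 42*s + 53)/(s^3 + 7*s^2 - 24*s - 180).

f(t) = 5*t*exp(-6*t) + 3*exp(5*t) + exp(-6*t)

Factor the denominator: s^3 + 7*s^2 - 24*s - 180 = (s - 5)*(s + 6)^2.
Partial fraction decomposition gives [1/(s + 6)] + [5/(s + 6)^2] + [3/(s - 5)].
Invert each term: 1/(s + 6) ↔ e^(-6t); 5/(s + 6)^2 ↔ 5t·e^(-6t); 3/(s - 5) ↔ 3e^(5t).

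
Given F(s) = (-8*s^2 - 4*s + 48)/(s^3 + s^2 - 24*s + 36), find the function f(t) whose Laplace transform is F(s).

f(t) = -4*exp(3*t) - exp(2*t) - 3*exp(-6*t)

Factor the denominator: s^3 + s^2 - 24*s + 36 = (s - 3)*(s - 2)*(s + 6).
Partial fraction decomposition gives [-4/(s - 3)] + [-3/(s + 6)] + [-1/(s - 2)].
Invert each term: -4/(s - 3) ↔ -4e^(3t); -3/(s + 6) ↔ -3e^(-6t); -1/(s - 2) ↔ -e^(2t).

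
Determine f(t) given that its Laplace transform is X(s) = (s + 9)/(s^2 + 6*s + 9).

Factor the denominator: s^2 + 6*s + 9 = (s + 3)^2.
Partial fraction decomposition gives [1/(s + 3)] + [6/(s + 3)^2].
Invert each term: 1/(s + 3) ↔ e^(-3t); 6/(s + 3)^2 ↔ 6t·e^(-3t).

f(t) = 6*t*exp(-3*t) + exp(-3*t)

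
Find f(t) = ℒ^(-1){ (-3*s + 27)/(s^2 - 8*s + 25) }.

Complete the square in the denominator: s^2 - 8*s + 25 = (s - 4)^2 + 3^2.
Split the numerator to match: -3*s + 27 = -3·(s - 4) + 5·3.
Invert each term: -3·(s - 4)/((s - 4)^2 + 9) ↔ -3e^(4t)cos(3t); 5·3/((s - 4)^2 + 9) ↔ 5e^(4t)sin(3t).

f(t) = 5*exp(4*t)*sin(3*t) - 3*exp(4*t)*cos(3*t)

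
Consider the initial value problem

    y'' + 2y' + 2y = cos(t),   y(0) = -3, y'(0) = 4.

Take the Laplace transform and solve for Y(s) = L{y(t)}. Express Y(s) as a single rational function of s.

Take the Laplace transform of both sides.
With L{y''} = s^2 Y - s·y(0) - y'(0) and L{y'} = sY - y(0), with y(0) = -3, y'(0) = 4: the LHS transforms to (s^2 + 2*s + 2)Y - (-3*s - 2).
The right side is L{cos(t)} = s/(s^2 + 1).
So (s^2 + 2*s + 2)Y = s/(s^2 + 1) + (-3*s - 2).
Solve for Y(s) and write it as one ratio of polynomials.

Y(s) = (-3*s^3 - 2*s^2 - 2*s - 2)/(s^4 + 2*s^3 + 3*s^2 + 2*s + 2)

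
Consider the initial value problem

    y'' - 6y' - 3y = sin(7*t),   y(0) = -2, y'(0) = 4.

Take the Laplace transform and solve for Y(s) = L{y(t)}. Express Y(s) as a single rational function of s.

Y(s) = (-2*s^3 + 16*s^2 - 98*s + 791)/(s^4 - 6*s^3 + 46*s^2 - 294*s - 147)

Apply the Laplace transform to the equation.
Using L{y''} = s^2 Y - s·y(0) - y'(0) and L{y'} = sY - y(0), with y(0) = -2, y'(0) = 4, the left side becomes (s^2 - 6*s - 3)Y - (-2*s + 16).
The right side is L{sin(7*t)} = 7/(s^2 + 49).
So (s^2 - 6*s - 3)Y = 7/(s^2 + 49) + (-2*s + 16).
Divide through and combine into a single rational function.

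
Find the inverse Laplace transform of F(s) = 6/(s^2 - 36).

Since L{sinh(6t)} = 6/(s^2 - 36), the inverse is sinh(6*t).

sinh(6*t)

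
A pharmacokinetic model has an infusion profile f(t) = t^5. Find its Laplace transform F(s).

F(s) = 120/s^6

L{t^5} = 5!/s^6 = 120/s^6.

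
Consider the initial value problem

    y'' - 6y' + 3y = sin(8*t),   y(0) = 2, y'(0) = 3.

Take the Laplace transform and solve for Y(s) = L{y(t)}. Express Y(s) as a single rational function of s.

Transform both sides with L{·}.
With L{y''} = s^2 Y - s·y(0) - y'(0) and L{y'} = sY - y(0), with y(0) = 2, y'(0) = 3: the LHS transforms to (s^2 - 6*s + 3)Y - (2*s - 9).
The right side is L{sin(8*t)} = 8/(s^2 + 64).
So (s^2 - 6*s + 3)Y = 8/(s^2 + 64) + (2*s - 9).
Isolate Y and clear denominators.

Y(s) = (2*s^3 - 9*s^2 + 128*s - 568)/(s^4 - 6*s^3 + 67*s^2 - 384*s + 192)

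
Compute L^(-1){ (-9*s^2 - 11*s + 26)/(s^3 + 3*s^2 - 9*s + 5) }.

t*exp(t) - 5*exp(t) - 4*exp(-5*t)

Factor the denominator: s^3 + 3*s^2 - 9*s + 5 = (s - 1)^2*(s + 5).
Partial fraction decomposition gives [-5/(s - 1)] + [(s - 1)^(-2)] + [-4/(s + 5)].
Invert each term: -5/(s - 1) ↔ -5e^(t); 1/(s - 1)^2 ↔ t·e^(t); -4/(s + 5) ↔ -4e^(-5t).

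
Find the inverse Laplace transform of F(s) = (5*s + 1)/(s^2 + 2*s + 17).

-exp(-t)*sin(4*t) + 5*exp(-t)*cos(4*t)

Complete the square in the denominator: s^2 + 2*s + 17 = (s + 1)^2 + 4^2.
Split the numerator to match: 5*s + 1 = 5·(s + 1) - 1·4.
Invert each term: 5·(s + 1)/((s + 1)^2 + 16) ↔ 5e^(-t)cos(4t); -1·4/((s + 1)^2 + 16) ↔ -e^(-t)sin(4t).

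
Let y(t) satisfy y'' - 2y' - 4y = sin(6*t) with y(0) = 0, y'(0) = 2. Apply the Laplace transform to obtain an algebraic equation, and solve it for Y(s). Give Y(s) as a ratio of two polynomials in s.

Y(s) = (2*s^2 + 78)/(s^4 - 2*s^3 + 32*s^2 - 72*s - 144)

Apply the Laplace transform to the equation.
The derivative rules (L{y''} = s^2 Y - s·y(0) - y'(0) and L{y'} = sY - y(0), with y(0) = 0, y'(0) = 2) turn the left side into (s^2 - 2*s - 4)Y - (2).
The right side is L{sin(6*t)} = 6/(s^2 + 36).
So (s^2 - 2*s - 4)Y = 6/(s^2 + 36) + (2).
Isolate Y and clear denominators.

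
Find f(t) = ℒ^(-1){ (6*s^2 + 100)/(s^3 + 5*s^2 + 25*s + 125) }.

f(t) = -sin(5*t) + cos(5*t) + 5*exp(-5*t)

Factor the denominator: s^3 + 5*s^2 + 25*s + 125 = (s + 5)*(s^2 + 25).
Partial fraction decomposition gives [5/(s + 5)] + [s/(s^2 + 25)] + [-5/(s^2 + 25)].
Invert each term: 5/(s + 5) ↔ 5e^(-5t); 1·s/(s^2 + 25) ↔ cos(5t); -1·5/(s^2 + 25) ↔ -sin(5t).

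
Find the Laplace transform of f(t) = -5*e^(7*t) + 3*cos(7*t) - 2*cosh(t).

Apply the Laplace transform termwise.
(-5)·[L{e^(7t)} = 1/(s - 7)]; (-2)·[L{cosh(t)} = s/(s^2 - 1)]; (3)·[L{cos(7t)} = s/(s^2 + 49)].

3*s/(s^2 + 49) - 2*s/(s^2 - 1) - 5/(s - 7)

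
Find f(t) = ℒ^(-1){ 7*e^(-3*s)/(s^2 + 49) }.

f(t) = Heaviside(t - 3)*(sin(7*t - 21))

The factor e^(-3s) signals a time shift by c = 3 (second shifting theorem).
L{sin(7t)} = 7/(s^2 + 49), so L^-1{7/(s^2 + 49)} = sin(7*t).
Hence the inverse is u(t - 3) times that function evaluated at t - 3.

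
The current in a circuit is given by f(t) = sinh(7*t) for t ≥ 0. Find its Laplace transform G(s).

L{sinh(7t)} = 7/(s^2 - 49).

G(s) = 7/(s^2 - 49)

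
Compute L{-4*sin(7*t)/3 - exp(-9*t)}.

Apply the Laplace transform termwise.
(-1)·[L{e^(-9t)} = 1/(s + 9)]; (-4/3)·[L{sin(7t)} = 7/(s^2 + 49)].

-28/(3*(s^2 + 49)) - 1/(s + 9)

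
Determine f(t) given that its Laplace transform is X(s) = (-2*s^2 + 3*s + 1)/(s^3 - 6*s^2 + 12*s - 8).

Factor the denominator: s^3 - 6*s^2 + 12*s - 8 = (s - 2)^3.
Partial fraction decomposition gives [-2/(s - 2)] + [-5/(s - 2)^2] + [-1/(s - 2)^3].
Invert each term: -2/(s - 2) ↔ -2e^(2t); -5/(s - 2)^2 ↔ -5t·e^(2t); -1/(s - 2)^3 ↔ (-1/2)t^2·e^(2t).

f(t) = -t^2*exp(2*t)/2 - 5*t*exp(2*t) - 2*exp(2*t)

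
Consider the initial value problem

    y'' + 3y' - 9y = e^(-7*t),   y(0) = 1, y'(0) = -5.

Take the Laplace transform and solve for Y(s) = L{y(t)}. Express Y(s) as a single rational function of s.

Take the Laplace transform of both sides.
Using L{y''} = s^2 Y - s·y(0) - y'(0) and L{y'} = sY - y(0), with y(0) = 1, y'(0) = -5, the left side becomes (s^2 + 3*s - 9)Y - (s - 2).
The right side is L{e^(-7*t)} = 1/(s + 7).
So (s^2 + 3*s - 9)Y = 1/(s + 7) + (s - 2).
Isolate Y and clear denominators.

Y(s) = (s^2 + 5*s - 13)/(s^3 + 10*s^2 + 12*s - 63)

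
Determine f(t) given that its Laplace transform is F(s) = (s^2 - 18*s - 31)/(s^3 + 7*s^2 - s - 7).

Factor the denominator: s^3 + 7*s^2 - s - 7 = (s - 1)*(s + 1)*(s + 7).
Partial fraction decomposition gives [1/(s + 1)] + [-3/(s - 1)] + [3/(s + 7)].
Invert each term: 1/(s + 1) ↔ e^(-t); -3/(s - 1) ↔ -3e^(t); 3/(s + 7) ↔ 3e^(-7t).

f(t) = -3*exp(t) + exp(-t) + 3*exp(-7*t)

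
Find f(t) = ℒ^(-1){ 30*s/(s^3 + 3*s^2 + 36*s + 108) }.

f(t) = 4*sin(6*t) + 2*cos(6*t) - 2*exp(-3*t)

Factor the denominator: s^3 + 3*s^2 + 36*s + 108 = (s + 3)*(s^2 + 36).
Partial fraction decomposition gives [-2/(s + 3)] + [2*s/(s^2 + 36)] + [24/(s^2 + 36)].
Invert each term: -2/(s + 3) ↔ -2e^(-3t); 2·s/(s^2 + 36) ↔ 2cos(6t); 4·6/(s^2 + 36) ↔ 4sin(6t).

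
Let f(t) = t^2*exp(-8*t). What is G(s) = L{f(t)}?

G(s) = 2/(s + 8)^3

L{e^(-8t)} = 1/(s + 8).
Then apply L{t^2·g(t)} = (-1)^2 d^2/ds^2[H(s)] with H(s) = 1/(s + 8):
differentiating 2 times and applying the sign gives 2/(s + 8)^3.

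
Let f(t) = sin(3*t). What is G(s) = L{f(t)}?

L{sin(3t)} = 3/(s^2 + 9).

G(s) = 3/(s^2 + 9)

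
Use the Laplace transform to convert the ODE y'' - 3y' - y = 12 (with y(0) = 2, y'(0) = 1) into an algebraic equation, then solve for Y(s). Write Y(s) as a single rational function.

Y(s) = (2*s^2 - 5*s + 12)/(s^3 - 3*s^2 - s)

Apply the Laplace transform to the equation.
Using L{y''} = s^2 Y - s·y(0) - y'(0) and L{y'} = sY - y(0), with y(0) = 2, y'(0) = 1, the left side becomes (s^2 - 3*s - 1)Y - (2*s - 5).
The right side is L{12} = 12/s.
So (s^2 - 3*s - 1)Y = 12/s + (2*s - 5).
Divide through and combine into a single rational function.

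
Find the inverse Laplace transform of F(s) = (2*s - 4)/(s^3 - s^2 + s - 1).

-exp(t) + 3*sin(t) + cos(t)

Factor the denominator: s^3 - s^2 + s - 1 = (s - 1)*(s^2 + 1).
Partial fraction decomposition gives [-1/(s - 1)] + [s/(s^2 + 1)] + [3/(s^2 + 1)].
Invert each term: -1/(s - 1) ↔ -e^(t); 1·s/(s^2 + 1) ↔ cos(t); 3·1/(s^2 + 1) ↔ 3sin(t).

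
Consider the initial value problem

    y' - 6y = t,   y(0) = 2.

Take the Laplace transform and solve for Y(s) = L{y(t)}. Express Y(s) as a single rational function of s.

Y(s) = (2*s^2 + 1)/(s^3 - 6*s^2)

Apply the Laplace transform to the equation.
Using L{y'} = sY - y(0) = sY - 2, the left side becomes (s - 6)Y - (2).
The right side is L{t} = s^(-2).
So (s - 6)Y = s^(-2) + (2).
Solve for Y(s) and write it as one ratio of polynomials.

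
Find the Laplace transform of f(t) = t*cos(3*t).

L{cos(3t)} = s/(s^2 + 9).
Then apply L{t·g(t)} = -d/ds[G(s)] with G(s) = s/(s^2 + 9):
differentiating 1 time and applying the sign gives (s - 3)*(s + 3)/(s^2 + 9)^2.

(s - 3)*(s + 3)/(s^2 + 9)^2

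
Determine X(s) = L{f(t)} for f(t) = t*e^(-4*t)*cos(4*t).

L{cos(4t)} = s/(s^2 + 16).
Multiplying by e^(-4t) shifts s → s + 4, so L{e^(-4*t)*cos(4*t)} = (s + 4)/((s + 4)^2 + 16).
Then apply L{t·g(t)} = -d/ds[G(s)] with G(s) = (s + 4)/((s + 4)^2 + 16):
differentiating 1 time and applying the sign gives s*(s + 8)/(s^2 + 8*s + 32)^2.

X(s) = s*(s + 8)/(s^2 + 8*s + 32)^2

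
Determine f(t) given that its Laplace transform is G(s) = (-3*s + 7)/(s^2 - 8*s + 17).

f(t) = -5*exp(4*t)*sin(t) - 3*exp(4*t)*cos(t)

Complete the square in the denominator: s^2 - 8*s + 17 = (s - 4)^2 + 1^2.
Split the numerator to match: -3*s + 7 = -3·(s - 4) - 5·1.
Invert each term: -3·(s - 4)/((s - 4)^2 + 1) ↔ -3e^(4t)cos(t); -5·1/((s - 4)^2 + 1) ↔ -5e^(4t)sin(t).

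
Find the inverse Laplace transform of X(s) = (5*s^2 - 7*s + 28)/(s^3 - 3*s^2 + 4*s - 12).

Factor the denominator: s^3 - 3*s^2 + 4*s - 12 = (s - 3)*(s^2 + 4).
Partial fraction decomposition gives [4/(s - 3)] + [s/(s^2 + 4)] + [-4/(s^2 + 4)].
Invert each term: 4/(s - 3) ↔ 4e^(3t); 1·s/(s^2 + 4) ↔ cos(2t); -2·2/(s^2 + 4) ↔ -2sin(2t).

4*exp(3*t) - 2*sin(2*t) + cos(2*t)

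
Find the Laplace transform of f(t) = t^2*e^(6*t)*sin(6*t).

36*(s^2 - 12*s + 24)/(s^2 - 12*s + 72)^3

L{sin(6t)} = 6/(s^2 + 36).
Multiplying by e^(6t) shifts s → s - 6, so L{e^(6*t)*sin(6*t)} = 6/((s - 6)^2 + 36).
Then apply L{t^2·g(t)} = (-1)^2 d^2/ds^2[H(s)] with H(s) = 6/((s - 6)^2 + 36):
differentiating 2 times and applying the sign gives 36*(s^2 - 12*s + 24)/(s^2 - 12*s + 72)^3.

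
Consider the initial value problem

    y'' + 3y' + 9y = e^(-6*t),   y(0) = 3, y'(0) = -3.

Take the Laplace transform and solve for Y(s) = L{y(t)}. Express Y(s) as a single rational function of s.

Y(s) = (3*s^2 + 24*s + 37)/(s^3 + 9*s^2 + 27*s + 54)

Laplace-transform each side.
Using L{y''} = s^2 Y - s·y(0) - y'(0) and L{y'} = sY - y(0), with y(0) = 3, y'(0) = -3, the left side becomes (s^2 + 3*s + 9)Y - (3*s + 6).
The right side is L{e^(-6*t)} = 1/(s + 6).
So (s^2 + 3*s + 9)Y = 1/(s + 6) + (3*s + 6).
Divide through and combine into a single rational function.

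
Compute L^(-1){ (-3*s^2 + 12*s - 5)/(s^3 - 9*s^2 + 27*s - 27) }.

2*t^2*exp(3*t) - 6*t*exp(3*t) - 3*exp(3*t)

Factor the denominator: s^3 - 9*s^2 + 27*s - 27 = (s - 3)^3.
Partial fraction decomposition gives [-3/(s - 3)] + [-6/(s - 3)^2] + [4/(s - 3)^3].
Invert each term: -3/(s - 3) ↔ -3e^(3t); -6/(s - 3)^2 ↔ -6t·e^(3t); 4/(s - 3)^3 ↔ (2)t^2·e^(3t).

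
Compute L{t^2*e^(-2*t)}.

L{e^(-2t)} = 1/(s + 2).
Then apply L{t^2·g(t)} = (-1)^2 d^2/ds^2[G(s)] with G(s) = 1/(s + 2):
differentiating 2 times and applying the sign gives 2/(s + 2)^3.

2/(s + 2)^3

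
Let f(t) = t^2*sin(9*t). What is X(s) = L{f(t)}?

X(s) = 54*(s^2 - 27)/(s^2 + 81)^3

L{sin(9t)} = 9/(s^2 + 81).
Then apply L{t^2·g(t)} = (-1)^2 d^2/ds^2[G(s)] with G(s) = 9/(s^2 + 81):
differentiating 2 times and applying the sign gives 54*(s^2 - 27)/(s^2 + 81)^3.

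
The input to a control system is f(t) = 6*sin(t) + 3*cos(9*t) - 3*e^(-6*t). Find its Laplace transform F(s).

Apply the Laplace transform termwise.
(-3)·[L{e^(-6t)} = 1/(s + 6)]; (3)·[L{cos(9t)} = s/(s^2 + 81)]; (6)·[L{sin(t)} = 1/(s^2 + 1)].

F(s) = 3*s/(s^2 + 81) + 6/(s^2 + 1) - 3/(s + 6)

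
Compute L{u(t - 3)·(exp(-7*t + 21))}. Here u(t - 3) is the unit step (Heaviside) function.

By the second shifting theorem, L{u(t - c)·g(t - c)} = e^(-cs)·G(s) with c = 3 and G(s) = L{g(t)}.
L{e^(-7t)} = 1/(s + 7).

exp(-3*s)/(s + 7)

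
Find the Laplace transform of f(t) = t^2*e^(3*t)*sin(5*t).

10*(3*s^2 - 18*s + 2)/(s^2 - 6*s + 34)^3

L{sin(5t)} = 5/(s^2 + 25).
Multiplying by e^(3t) shifts s → s - 3, so L{e^(3*t)*sin(5*t)} = 5/((s - 3)^2 + 25).
Then apply L{t^2·g(t)} = (-1)^2 d^2/ds^2[G(s)] with G(s) = 5/((s - 3)^2 + 25):
differentiating 2 times and applying the sign gives 10*(3*s^2 - 18*s + 2)/(s^2 - 6*s + 34)^3.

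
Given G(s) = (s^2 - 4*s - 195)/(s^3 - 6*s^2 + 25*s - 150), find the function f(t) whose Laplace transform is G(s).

f(t) = -3*exp(6*t) + 4*sin(5*t) + 4*cos(5*t)

Factor the denominator: s^3 - 6*s^2 + 25*s - 150 = (s - 6)*(s^2 + 25).
Partial fraction decomposition gives [-3/(s - 6)] + [4*s/(s^2 + 25)] + [20/(s^2 + 25)].
Invert each term: -3/(s - 6) ↔ -3e^(6t); 4·s/(s^2 + 25) ↔ 4cos(5t); 4·5/(s^2 + 25) ↔ 4sin(5t).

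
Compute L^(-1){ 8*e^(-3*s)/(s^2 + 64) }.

Heaviside(t - 3)*(sin(8*t - 24))

The factor e^(-3s) signals a time shift by c = 3 (second shifting theorem).
L{sin(8t)} = 8/(s^2 + 64), so L^-1{8/(s^2 + 64)} = sin(8*t).
Hence the inverse is u(t - 3) times that function evaluated at t - 3.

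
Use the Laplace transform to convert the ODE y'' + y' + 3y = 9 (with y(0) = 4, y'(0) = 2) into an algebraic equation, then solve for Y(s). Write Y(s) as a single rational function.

Apply the Laplace transform to the equation.
The derivative rules (L{y''} = s^2 Y - s·y(0) - y'(0) and L{y'} = sY - y(0), with y(0) = 4, y'(0) = 2) turn the left side into (s^2 + s + 3)Y - (4*s + 6).
The right side is L{9} = 9/s.
So (s^2 + s + 3)Y = 9/s + (4*s + 6).
Solve for Y(s) and write it as one ratio of polynomials.

Y(s) = (4*s^2 + 6*s + 9)/(s^3 + s^2 + 3*s)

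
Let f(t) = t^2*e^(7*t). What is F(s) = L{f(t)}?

L{e^(7t)} = 1/(s - 7).
Then apply L{t^2·g(t)} = (-1)^2 d^2/ds^2[G(s)] with G(s) = 1/(s - 7):
differentiating 2 times and applying the sign gives 2/(s - 7)^3.

F(s) = 2/(s - 7)^3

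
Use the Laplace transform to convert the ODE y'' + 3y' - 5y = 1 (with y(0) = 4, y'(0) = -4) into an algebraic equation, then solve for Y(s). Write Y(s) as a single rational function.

Y(s) = (4*s^2 + 8*s + 1)/(s^3 + 3*s^2 - 5*s)

Take the Laplace transform of both sides.
Using L{y''} = s^2 Y - s·y(0) - y'(0) and L{y'} = sY - y(0), with y(0) = 4, y'(0) = -4, the left side becomes (s^2 + 3*s - 5)Y - (4*s + 8).
The right side is L{1} = 1/s.
So (s^2 + 3*s - 5)Y = 1/s + (4*s + 8).
Divide through and combine into a single rational function.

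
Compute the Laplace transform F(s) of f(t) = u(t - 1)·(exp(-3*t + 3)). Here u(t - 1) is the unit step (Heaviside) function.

F(s) = exp(-s)/(s + 3)

By the second shifting theorem, L{u(t - c)·g(t - c)} = e^(-cs)·G(s) with c = 1 and G(s) = L{g(t)}.
L{e^(-3t)} = 1/(s + 3).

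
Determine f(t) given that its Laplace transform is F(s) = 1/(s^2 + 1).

f(t) = sin(t)

Since L{sin(t)} = 1/(s^2 + 1), the inverse is sin(t).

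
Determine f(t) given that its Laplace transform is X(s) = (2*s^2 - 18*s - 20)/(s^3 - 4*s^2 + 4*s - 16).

f(t) = -3*exp(4*t) + sin(2*t) + 5*cos(2*t)

Factor the denominator: s^3 - 4*s^2 + 4*s - 16 = (s - 4)*(s^2 + 4).
Partial fraction decomposition gives [-3/(s - 4)] + [5*s/(s^2 + 4)] + [2/(s^2 + 4)].
Invert each term: -3/(s - 4) ↔ -3e^(4t); 5·s/(s^2 + 4) ↔ 5cos(2t); 1·2/(s^2 + 4) ↔ sin(2t).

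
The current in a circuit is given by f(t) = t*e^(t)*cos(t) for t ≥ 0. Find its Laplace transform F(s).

L{cos(t)} = s/(s^2 + 1).
Multiplying by e^(t) shifts s → s - 1, so L{e^(t)*cos(t)} = (s - 1)/((s - 1)^2 + 1).
Then apply L{t·g(t)} = -d/ds[G(s)] with G(s) = (s - 1)/((s - 1)^2 + 1):
differentiating 1 time and applying the sign gives s*(s - 2)/(s^2 - 2*s + 2)^2.

F(s) = s*(s - 2)/(s^2 - 2*s + 2)^2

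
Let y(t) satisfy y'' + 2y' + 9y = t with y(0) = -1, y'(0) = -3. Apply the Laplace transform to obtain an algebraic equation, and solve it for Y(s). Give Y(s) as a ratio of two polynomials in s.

Y(s) = (-s^3 - 5*s^2 + 1)/(s^4 + 2*s^3 + 9*s^2)

Laplace-transform each side.
The derivative rules (L{y''} = s^2 Y - s·y(0) - y'(0) and L{y'} = sY - y(0), with y(0) = -1, y'(0) = -3) turn the left side into (s^2 + 2*s + 9)Y - (-s - 5).
The right side is L{t} = s^(-2).
So (s^2 + 2*s + 9)Y = s^(-2) + (-s - 5).
Divide through and combine into a single rational function.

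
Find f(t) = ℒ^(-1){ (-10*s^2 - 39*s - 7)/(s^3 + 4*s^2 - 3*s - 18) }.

f(t) = -4*t*exp(-3*t) - 5*exp(2*t) - 5*exp(-3*t)

Factor the denominator: s^3 + 4*s^2 - 3*s - 18 = (s - 2)*(s + 3)^2.
Partial fraction decomposition gives [-5/(s + 3)] + [-4/(s + 3)^2] + [-5/(s - 2)].
Invert each term: -5/(s + 3) ↔ -5e^(-3t); -4/(s + 3)^2 ↔ -4t·e^(-3t); -5/(s - 2) ↔ -5e^(2t).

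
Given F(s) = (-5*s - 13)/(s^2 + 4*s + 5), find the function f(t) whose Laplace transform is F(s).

Complete the square in the denominator: s^2 + 4*s + 5 = (s + 2)^2 + 1^2.
Split the numerator to match: -5*s - 13 = -5·(s + 2) - 3·1.
Invert each term: -5·(s + 2)/((s + 2)^2 + 1) ↔ -5e^(-2t)cos(t); -3·1/((s + 2)^2 + 1) ↔ -3e^(-2t)sin(t).

f(t) = -3*exp(-2*t)*sin(t) - 5*exp(-2*t)*cos(t)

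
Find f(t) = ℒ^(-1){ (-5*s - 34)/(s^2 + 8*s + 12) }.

f(t) = -6*exp(-2*t) + exp(-6*t)

Factor the denominator: s^2 + 8*s + 12 = (s + 2)*(s + 6).
Partial fraction decomposition gives [1/(s + 6)] + [-6/(s + 2)].
Invert each term: 1/(s + 6) ↔ e^(-6t); -6/(s + 2) ↔ -6e^(-2t).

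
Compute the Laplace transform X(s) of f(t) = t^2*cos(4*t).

L{cos(4t)} = s/(s^2 + 16).
Then apply L{t^2·g(t)} = (-1)^2 d^2/ds^2[G(s)] with G(s) = s/(s^2 + 16):
differentiating 2 times and applying the sign gives 2*s*(s^2 - 48)/(s^2 + 16)^3.

X(s) = 2*s*(s^2 - 48)/(s^2 + 16)^3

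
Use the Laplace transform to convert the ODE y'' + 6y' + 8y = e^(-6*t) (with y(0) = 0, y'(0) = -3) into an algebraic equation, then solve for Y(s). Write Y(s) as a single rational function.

Y(s) = (-3*s - 17)/(s^3 + 12*s^2 + 44*s + 48)

Take the Laplace transform of both sides.
Using L{y''} = s^2 Y - s·y(0) - y'(0) and L{y'} = sY - y(0), with y(0) = 0, y'(0) = -3, the left side becomes (s^2 + 6*s + 8)Y - (-3).
The right side is L{e^(-6*t)} = 1/(s + 6).
So (s^2 + 6*s + 8)Y = 1/(s + 6) + (-3).
Solve for Y(s) and write it as one ratio of polynomials.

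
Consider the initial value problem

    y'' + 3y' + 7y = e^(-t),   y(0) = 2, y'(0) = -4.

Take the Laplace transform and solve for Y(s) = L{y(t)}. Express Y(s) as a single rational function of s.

Transform both sides with L{·}.
The derivative rules (L{y''} = s^2 Y - s·y(0) - y'(0) and L{y'} = sY - y(0), with y(0) = 2, y'(0) = -4) turn the left side into (s^2 + 3*s + 7)Y - (2*s + 2).
The right side is L{e^(-t)} = 1/(s + 1).
So (s^2 + 3*s + 7)Y = 1/(s + 1) + (2*s + 2).
Divide through and combine into a single rational function.

Y(s) = (2*s^2 + 4*s + 3)/(s^3 + 4*s^2 + 10*s + 7)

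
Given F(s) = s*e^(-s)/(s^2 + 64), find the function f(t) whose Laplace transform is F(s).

f(t) = Heaviside(t - 1)*(cos(8*t - 8))

The factor e^(-s) signals a time shift by c = 1 (second shifting theorem).
L{cos(8t)} = s/(s^2 + 64), so L^-1{s/(s^2 + 64)} = cos(8*t).
Hence the inverse is u(t - 1) times that function evaluated at t - 1.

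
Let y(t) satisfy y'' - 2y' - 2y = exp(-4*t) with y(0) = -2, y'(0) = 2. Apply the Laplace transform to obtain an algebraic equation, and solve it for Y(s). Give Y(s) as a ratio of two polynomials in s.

Y(s) = (-2*s^2 - 2*s + 25)/(s^3 + 2*s^2 - 10*s - 8)

Take the Laplace transform of both sides.
The derivative rules (L{y''} = s^2 Y - s·y(0) - y'(0) and L{y'} = sY - y(0), with y(0) = -2, y'(0) = 2) turn the left side into (s^2 - 2*s - 2)Y - (-2*s + 6).
The right side is L{exp(-4*t)} = 1/(s + 4).
So (s^2 - 2*s - 2)Y = 1/(s + 4) + (-2*s + 6).
Divide through and combine into a single rational function.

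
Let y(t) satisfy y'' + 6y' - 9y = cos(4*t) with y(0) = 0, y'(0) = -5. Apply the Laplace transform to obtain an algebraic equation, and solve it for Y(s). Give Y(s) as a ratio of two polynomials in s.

Y(s) = (-5*s^2 + s - 80)/(s^4 + 6*s^3 + 7*s^2 + 96*s - 144)

Laplace-transform each side.
Using L{y''} = s^2 Y - s·y(0) - y'(0) and L{y'} = sY - y(0), with y(0) = 0, y'(0) = -5, the left side becomes (s^2 + 6*s - 9)Y - (-5).
The right side is L{cos(4*t)} = s/(s^2 + 16).
So (s^2 + 6*s - 9)Y = s/(s^2 + 16) + (-5).
Isolate Y and clear denominators.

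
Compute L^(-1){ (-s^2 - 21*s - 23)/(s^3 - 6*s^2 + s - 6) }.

-5*exp(6*t) + 3*sin(t) + 4*cos(t)

Factor the denominator: s^3 - 6*s^2 + s - 6 = (s - 6)*(s^2 + 1).
Partial fraction decomposition gives [-5/(s - 6)] + [4*s/(s^2 + 1)] + [3/(s^2 + 1)].
Invert each term: -5/(s - 6) ↔ -5e^(6t); 4·s/(s^2 + 1) ↔ 4cos(t); 3·1/(s^2 + 1) ↔ 3sin(t).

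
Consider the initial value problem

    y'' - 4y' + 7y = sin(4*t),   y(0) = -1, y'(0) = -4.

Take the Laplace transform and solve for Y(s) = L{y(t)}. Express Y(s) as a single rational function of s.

Take the Laplace transform of both sides.
With L{y''} = s^2 Y - s·y(0) - y'(0) and L{y'} = sY - y(0), with y(0) = -1, y'(0) = -4: the LHS transforms to (s^2 - 4*s + 7)Y - (-s).
The right side is L{sin(4*t)} = 4/(s^2 + 16).
So (s^2 - 4*s + 7)Y = 4/(s^2 + 16) + (-s).
Solve for Y(s) and write it as one ratio of polynomials.

Y(s) = (-s^3 - 16*s + 4)/(s^4 - 4*s^3 + 23*s^2 - 64*s + 112)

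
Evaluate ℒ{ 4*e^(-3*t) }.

4/(s + 3)

L{4} = 4/s.
By the first shifting theorem, multiplying by e^(-3t) replaces s with s + 3.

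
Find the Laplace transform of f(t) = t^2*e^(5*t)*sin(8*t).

L{sin(8t)} = 8/(s^2 + 64).
Multiplying by e^(5t) shifts s → s - 5, so L{e^(5*t)*sin(8*t)} = 8/((s - 5)^2 + 64).
Then apply L{t^2·g(t)} = (-1)^2 d^2/ds^2[G(s)] with G(s) = 8/((s - 5)^2 + 64):
differentiating 2 times and applying the sign gives 16*(3*s^2 - 30*s + 11)/(s^2 - 10*s + 89)^3.

16*(3*s^2 - 30*s + 11)/(s^2 - 10*s + 89)^3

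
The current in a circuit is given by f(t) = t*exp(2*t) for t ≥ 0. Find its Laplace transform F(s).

L{e^(2t)} = 1/(s - 2).
Then apply L{t·g(t)} = -d/ds[G(s)] with G(s) = 1/(s - 2):
differentiating 1 time and applying the sign gives (s - 2)^(-2).

F(s) = (s - 2)^(-2)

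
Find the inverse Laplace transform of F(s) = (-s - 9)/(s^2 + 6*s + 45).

-exp(-3*t)*sin(6*t) - exp(-3*t)*cos(6*t)

Complete the square in the denominator: s^2 + 6*s + 45 = (s + 3)^2 + 6^2.
Split the numerator to match: -s - 9 = -1·(s + 3) - 1·6.
Invert each term: -1·(s + 3)/((s + 3)^2 + 36) ↔ -e^(-3t)cos(6t); -1·6/((s + 3)^2 + 36) ↔ -e^(-3t)sin(6t).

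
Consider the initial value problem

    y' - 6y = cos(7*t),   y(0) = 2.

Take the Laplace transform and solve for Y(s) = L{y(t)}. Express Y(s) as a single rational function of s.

Y(s) = (2*s^2 + s + 98)/(s^3 - 6*s^2 + 49*s - 294)

Transform both sides with L{·}.
Using L{y'} = sY - y(0) = sY - 2, the left side becomes (s - 6)Y - (2).
The right side is L{cos(7*t)} = s/(s^2 + 49).
So (s - 6)Y = s/(s^2 + 49) + (2).
Solve for Y(s) and write it as one ratio of polynomials.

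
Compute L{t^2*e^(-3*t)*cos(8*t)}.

2*(s + 3)*(s^2 + 6*s - 183)/(s^2 + 6*s + 73)^3

L{cos(8t)} = s/(s^2 + 64).
Multiplying by e^(-3t) shifts s → s + 3, so L{e^(-3*t)*cos(8*t)} = (s + 3)/((s + 3)^2 + 64).
Then apply L{t^2·g(t)} = (-1)^2 d^2/ds^2[G(s)] with G(s) = (s + 3)/((s + 3)^2 + 64):
differentiating 2 times and applying the sign gives 2*(s + 3)*(s^2 + 6*s - 183)/(s^2 + 6*s + 73)^3.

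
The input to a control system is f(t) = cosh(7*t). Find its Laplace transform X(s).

L{cosh(7t)} = s/(s^2 - 49).

X(s) = s/(s^2 - 49)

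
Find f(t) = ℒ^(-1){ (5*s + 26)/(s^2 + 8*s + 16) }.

f(t) = 6*t*exp(-4*t) + 5*exp(-4*t)

Factor the denominator: s^2 + 8*s + 16 = (s + 4)^2.
Partial fraction decomposition gives [5/(s + 4)] + [6/(s + 4)^2].
Invert each term: 5/(s + 4) ↔ 5e^(-4t); 6/(s + 4)^2 ↔ 6t·e^(-4t).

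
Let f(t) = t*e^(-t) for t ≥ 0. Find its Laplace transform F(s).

F(s) = (s + 1)^(-2)

L{e^(-t)} = 1/(s + 1).
Then apply L{t·g(t)} = -d/ds[G(s)] with G(s) = 1/(s + 1):
differentiating 1 time and applying the sign gives (s + 1)^(-2).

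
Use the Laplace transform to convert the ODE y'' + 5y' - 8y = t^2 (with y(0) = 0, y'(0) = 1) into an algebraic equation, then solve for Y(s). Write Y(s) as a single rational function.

Y(s) = (s^3 + 2)/(s^5 + 5*s^4 - 8*s^3)

Take the Laplace transform of both sides.
With L{y''} = s^2 Y - s·y(0) - y'(0) and L{y'} = sY - y(0), with y(0) = 0, y'(0) = 1: the LHS transforms to (s^2 + 5*s - 8)Y - (1).
The right side is L{t^2} = 2/s^3.
So (s^2 + 5*s - 8)Y = 2/s^3 + (1).
Solve for Y(s) and write it as one ratio of polynomials.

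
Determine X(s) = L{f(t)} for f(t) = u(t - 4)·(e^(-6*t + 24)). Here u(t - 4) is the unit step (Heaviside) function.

By the second shifting theorem, L{u(t - c)·g(t - c)} = e^(-cs)·G(s) with c = 4 and G(s) = L{g(t)}.
L{e^(-6t)} = 1/(s + 6).

X(s) = exp(-4*s)/(s + 6)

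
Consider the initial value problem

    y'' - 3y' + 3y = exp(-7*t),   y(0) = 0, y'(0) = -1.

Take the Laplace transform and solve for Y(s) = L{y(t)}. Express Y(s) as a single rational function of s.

Y(s) = (-s - 6)/(s^3 + 4*s^2 - 18*s + 21)

Transform both sides with L{·}.
The derivative rules (L{y''} = s^2 Y - s·y(0) - y'(0) and L{y'} = sY - y(0), with y(0) = 0, y'(0) = -1) turn the left side into (s^2 - 3*s + 3)Y - (-1).
The right side is L{exp(-7*t)} = 1/(s + 7).
So (s^2 - 3*s + 3)Y = 1/(s + 7) + (-1).
Solve for Y(s) and write it as one ratio of polynomials.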